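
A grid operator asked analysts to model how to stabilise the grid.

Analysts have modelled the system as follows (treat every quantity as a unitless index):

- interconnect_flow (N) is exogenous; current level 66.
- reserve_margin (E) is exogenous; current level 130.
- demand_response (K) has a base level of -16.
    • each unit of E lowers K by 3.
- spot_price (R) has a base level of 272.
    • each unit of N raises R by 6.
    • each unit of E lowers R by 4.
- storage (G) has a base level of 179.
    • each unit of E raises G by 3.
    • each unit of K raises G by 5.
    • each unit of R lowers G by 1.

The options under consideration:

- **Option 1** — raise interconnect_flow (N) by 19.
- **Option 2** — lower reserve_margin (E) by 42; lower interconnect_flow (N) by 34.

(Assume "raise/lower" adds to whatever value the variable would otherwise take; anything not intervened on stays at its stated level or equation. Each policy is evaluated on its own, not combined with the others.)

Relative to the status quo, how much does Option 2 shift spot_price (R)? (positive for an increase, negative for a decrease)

-36

Baseline:
  N = 66
  E = 130
  R = 272 + 6·66 − 4·130 = 148
Option 2 (E − 42, N − 34):
  N = 66 − 34 = 32
  E = 130 − 42 = 88
  R = 272 + 6·32 − 4·88 = 112
Change in R: 112 − 148 = -36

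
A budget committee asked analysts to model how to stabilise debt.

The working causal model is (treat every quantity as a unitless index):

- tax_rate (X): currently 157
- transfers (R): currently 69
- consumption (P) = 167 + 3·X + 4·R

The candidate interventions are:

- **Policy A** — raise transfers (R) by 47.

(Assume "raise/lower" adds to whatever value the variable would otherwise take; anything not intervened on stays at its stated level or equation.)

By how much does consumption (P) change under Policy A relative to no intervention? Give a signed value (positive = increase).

Baseline:
  X = 157
  R = 69
  P = 167 + 3·157 + 4·69 = 914
Policy A (R + 47):
  X = 157
  R = 69 + 47 = 116
  P = 167 + 3·157 + 4·116 = 1102
Change in P: 1102 − 914 = 188

188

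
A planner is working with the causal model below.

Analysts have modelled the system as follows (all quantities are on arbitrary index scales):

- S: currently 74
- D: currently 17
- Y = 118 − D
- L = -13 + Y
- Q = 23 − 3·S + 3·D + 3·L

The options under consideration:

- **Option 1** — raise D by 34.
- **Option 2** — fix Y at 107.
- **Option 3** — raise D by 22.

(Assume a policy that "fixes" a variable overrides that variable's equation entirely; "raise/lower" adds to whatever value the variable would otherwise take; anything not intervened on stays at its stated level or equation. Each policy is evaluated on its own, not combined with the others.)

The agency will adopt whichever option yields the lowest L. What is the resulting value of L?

54

Option 1 (D + 34):
  D = 17 + 34 = 51
  Y = 118 − 51 = 67
  L = -13 + 67 = 54
Option 2 (Y := 107):
  D = 17
  Y = 107
  L = -13 + 107 = 94
Option 3 (D + 22):
  D = 17 + 22 = 39
  Y = 118 − 39 = 79
  L = -13 + 79 = 66
Comparing — Option 1: L=54, Option 2: L=94, Option 3: L=66. Lowest is 54 (Option 1).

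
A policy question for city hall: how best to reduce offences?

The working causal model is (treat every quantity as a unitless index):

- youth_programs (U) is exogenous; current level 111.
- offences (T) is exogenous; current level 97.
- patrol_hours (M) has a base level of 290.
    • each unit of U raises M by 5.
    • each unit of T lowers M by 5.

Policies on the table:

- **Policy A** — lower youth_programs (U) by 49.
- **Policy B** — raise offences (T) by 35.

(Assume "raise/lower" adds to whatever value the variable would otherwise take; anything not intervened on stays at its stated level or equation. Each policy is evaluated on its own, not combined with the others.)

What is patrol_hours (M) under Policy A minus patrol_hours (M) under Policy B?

Policy A (U − 49):
  U = 111 − 49 = 62
  T = 97
  M = 290 + 5·62 − 5·97 = 115
Policy B (T + 35):
  U = 111
  T = 97 + 35 = 132
  M = 290 + 5·111 − 5·132 = 185
M: 115 − 185 = -70

-70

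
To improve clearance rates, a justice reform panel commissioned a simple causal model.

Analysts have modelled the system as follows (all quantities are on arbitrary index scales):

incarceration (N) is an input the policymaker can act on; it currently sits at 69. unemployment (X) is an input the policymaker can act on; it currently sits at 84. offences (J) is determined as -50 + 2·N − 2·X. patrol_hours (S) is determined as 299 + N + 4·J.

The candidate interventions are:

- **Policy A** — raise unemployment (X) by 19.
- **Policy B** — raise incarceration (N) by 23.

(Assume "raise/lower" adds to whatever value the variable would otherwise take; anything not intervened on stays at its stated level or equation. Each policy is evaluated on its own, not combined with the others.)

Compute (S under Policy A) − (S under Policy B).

-359

Policy A (X + 19):
  N = 69
  X = 84 + 19 = 103
  J = -50 + 2·69 − 2·103 = -118
  S = 299 + 69 + 4·(-118) = -104
Policy B (N + 23):
  N = 69 + 23 = 92
  X = 84
  J = -50 + 2·92 − 2·84 = -34
  S = 299 + 92 + 4·(-34) = 255
S: -104 − 255 = -359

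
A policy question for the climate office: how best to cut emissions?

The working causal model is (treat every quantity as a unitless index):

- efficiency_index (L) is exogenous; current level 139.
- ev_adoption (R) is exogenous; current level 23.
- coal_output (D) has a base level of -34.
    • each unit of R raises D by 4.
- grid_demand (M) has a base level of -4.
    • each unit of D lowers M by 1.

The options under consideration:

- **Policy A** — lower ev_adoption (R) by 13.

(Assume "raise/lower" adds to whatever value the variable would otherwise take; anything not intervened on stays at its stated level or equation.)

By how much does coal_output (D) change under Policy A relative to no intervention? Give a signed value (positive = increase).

-52

Baseline:
  R = 23
  D = -34 + 4·23 = 58
Policy A (R − 13):
  R = 23 − 13 = 10
  D = -34 + 4·10 = 6
Change in D: 6 − 58 = -52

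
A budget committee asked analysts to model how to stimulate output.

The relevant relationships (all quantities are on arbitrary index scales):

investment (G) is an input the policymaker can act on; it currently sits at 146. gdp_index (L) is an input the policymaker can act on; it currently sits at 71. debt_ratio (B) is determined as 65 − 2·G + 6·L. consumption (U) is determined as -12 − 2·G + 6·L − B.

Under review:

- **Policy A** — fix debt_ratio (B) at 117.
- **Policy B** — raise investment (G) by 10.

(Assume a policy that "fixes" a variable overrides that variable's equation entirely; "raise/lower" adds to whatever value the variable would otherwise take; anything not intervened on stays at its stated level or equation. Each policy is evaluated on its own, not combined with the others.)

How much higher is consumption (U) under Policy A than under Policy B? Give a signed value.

82

Policy A (B := 117):
  G = 146
  L = 71
  B = 117
  U = -12 − 2·146 + 6·71 − 117 = 5
Policy B (G + 10):
  G = 146 + 10 = 156
  L = 71
  B = 65 − 2·156 + 6·71 = 179
  U = -12 − 2·156 + 6·71 − 179 = -77
U: 5 − (-77) = 82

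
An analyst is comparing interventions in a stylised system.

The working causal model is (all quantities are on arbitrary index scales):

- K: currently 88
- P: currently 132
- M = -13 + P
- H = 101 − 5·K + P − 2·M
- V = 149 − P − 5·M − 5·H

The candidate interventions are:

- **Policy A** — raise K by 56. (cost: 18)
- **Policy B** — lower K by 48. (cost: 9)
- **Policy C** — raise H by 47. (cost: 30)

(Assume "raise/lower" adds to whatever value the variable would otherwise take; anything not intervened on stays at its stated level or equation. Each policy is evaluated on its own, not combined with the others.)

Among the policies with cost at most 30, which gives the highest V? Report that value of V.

3047

Policy A (K + 56):
  K = 88 + 56 = 144
  P = 132
  M = -13 + 132 = 119
  H = 101 − 5·144 + 132 − 2·119 = -725
  V = 149 − 132 − 5·119 − 5·(-725) = 3047
Policy B (K − 48):
  K = 88 − 48 = 40
  P = 132
  M = -13 + 132 = 119
  H = 101 − 5·40 + 132 − 2·119 = -205
  V = 149 − 132 − 5·119 − 5·(-205) = 447
Policy C (H + 47):
  K = 88
  P = 132
  M = -13 + 132 = 119
  H = 101 − 5·88 + 132 − 2·119 (+47 from intervention) = -398
  V = 149 − 132 − 5·119 − 5·(-398) = 1412
Comparing — Policy A: V=3047, Policy B: V=447, Policy C: V=1412. Highest is 3047 (Policy A).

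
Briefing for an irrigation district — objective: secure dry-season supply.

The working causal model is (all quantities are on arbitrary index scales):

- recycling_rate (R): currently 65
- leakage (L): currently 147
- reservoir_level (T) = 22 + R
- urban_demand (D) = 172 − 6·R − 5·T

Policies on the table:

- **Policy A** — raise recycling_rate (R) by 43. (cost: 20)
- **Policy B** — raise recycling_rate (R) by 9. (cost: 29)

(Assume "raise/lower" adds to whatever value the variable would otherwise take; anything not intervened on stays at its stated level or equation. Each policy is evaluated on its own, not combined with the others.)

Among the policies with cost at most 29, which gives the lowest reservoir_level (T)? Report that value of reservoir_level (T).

Policy A (R + 43):
  R = 65 + 43 = 108
  T = 22 + 108 = 130
Policy B (R + 9):
  R = 65 + 9 = 74
  T = 22 + 74 = 96
Comparing — Policy A: T=130, Policy B: T=96. Lowest is 96 (Policy B).

96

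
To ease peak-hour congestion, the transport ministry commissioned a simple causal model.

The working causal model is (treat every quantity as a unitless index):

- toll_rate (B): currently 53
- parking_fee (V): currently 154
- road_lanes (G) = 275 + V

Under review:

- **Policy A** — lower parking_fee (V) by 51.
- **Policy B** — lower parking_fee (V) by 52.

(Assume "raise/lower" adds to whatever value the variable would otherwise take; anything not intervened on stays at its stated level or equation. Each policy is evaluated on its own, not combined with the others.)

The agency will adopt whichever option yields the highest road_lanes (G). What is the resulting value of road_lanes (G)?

Policy A (V − 51):
  V = 154 − 51 = 103
  G = 275 + 103 = 378
Policy B (V − 52):
  V = 154 − 52 = 102
  G = 275 + 102 = 377
Comparing — Policy A: G=378, Policy B: G=377. Highest is 378 (Policy A).

378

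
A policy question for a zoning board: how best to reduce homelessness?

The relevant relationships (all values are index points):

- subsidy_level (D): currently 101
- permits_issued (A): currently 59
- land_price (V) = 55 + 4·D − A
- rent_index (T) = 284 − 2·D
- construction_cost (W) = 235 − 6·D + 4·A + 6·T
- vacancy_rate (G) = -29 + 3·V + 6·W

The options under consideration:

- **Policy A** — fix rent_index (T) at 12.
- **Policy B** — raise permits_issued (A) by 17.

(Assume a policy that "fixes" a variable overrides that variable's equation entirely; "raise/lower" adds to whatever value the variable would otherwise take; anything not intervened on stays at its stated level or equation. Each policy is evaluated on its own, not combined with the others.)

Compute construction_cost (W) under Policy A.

Policy A (T := 12):
  D = 101
  A = 59
  T = 12
  W = 235 − 6·101 + 4·59 + 6·12 = -63

-63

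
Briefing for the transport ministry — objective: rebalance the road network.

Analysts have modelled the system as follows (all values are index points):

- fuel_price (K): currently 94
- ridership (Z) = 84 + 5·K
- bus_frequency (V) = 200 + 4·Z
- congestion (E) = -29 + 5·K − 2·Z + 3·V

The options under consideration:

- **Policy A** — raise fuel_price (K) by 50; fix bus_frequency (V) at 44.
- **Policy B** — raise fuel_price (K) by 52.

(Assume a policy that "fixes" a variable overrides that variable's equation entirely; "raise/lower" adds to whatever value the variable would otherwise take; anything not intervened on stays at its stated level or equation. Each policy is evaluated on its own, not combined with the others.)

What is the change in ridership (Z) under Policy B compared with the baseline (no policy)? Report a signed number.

Baseline:
  K = 94
  Z = 84 + 5·94 = 554
Policy B (K + 52):
  K = 94 + 52 = 146
  Z = 84 + 5·146 = 814
Change in Z: 814 − 554 = 260

260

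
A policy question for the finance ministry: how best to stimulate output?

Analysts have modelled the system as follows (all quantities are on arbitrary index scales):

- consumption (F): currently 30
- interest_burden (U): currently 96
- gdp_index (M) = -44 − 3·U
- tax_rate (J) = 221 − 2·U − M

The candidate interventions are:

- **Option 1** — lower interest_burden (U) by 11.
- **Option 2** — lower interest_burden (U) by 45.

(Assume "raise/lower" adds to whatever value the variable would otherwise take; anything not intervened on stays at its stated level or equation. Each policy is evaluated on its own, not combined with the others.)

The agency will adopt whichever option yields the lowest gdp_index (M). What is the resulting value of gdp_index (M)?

-299

Option 1 (U − 11):
  U = 96 − 11 = 85
  M = -44 − 3·85 = -299
Option 2 (U − 45):
  U = 96 − 45 = 51
  M = -44 − 3·51 = -197
Comparing — Option 1: M=-299, Option 2: M=-197. Lowest is -299 (Option 1).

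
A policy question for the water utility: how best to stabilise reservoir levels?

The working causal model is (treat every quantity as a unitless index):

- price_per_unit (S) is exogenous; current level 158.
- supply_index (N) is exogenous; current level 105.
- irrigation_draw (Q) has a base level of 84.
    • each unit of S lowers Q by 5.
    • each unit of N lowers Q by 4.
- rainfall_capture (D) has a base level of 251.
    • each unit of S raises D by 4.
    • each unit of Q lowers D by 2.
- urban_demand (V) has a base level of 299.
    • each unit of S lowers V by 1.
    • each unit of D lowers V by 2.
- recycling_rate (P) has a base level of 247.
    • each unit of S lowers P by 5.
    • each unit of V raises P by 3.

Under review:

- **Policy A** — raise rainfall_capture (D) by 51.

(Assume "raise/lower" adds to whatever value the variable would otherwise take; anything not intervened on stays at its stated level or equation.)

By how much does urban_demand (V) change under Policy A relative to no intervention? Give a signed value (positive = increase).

-102

Baseline:
  S = 158
  N = 105
  Q = 84 − 5·158 − 4·105 = -1126
  D = 251 + 4·158 − 2·(-1126) = 3135
  V = 299 − 158 − 2·3135 = -6129
Policy A (D + 51):
  S = 158
  N = 105
  Q = 84 − 5·158 − 4·105 = -1126
  D = 251 + 4·158 − 2·(-1126) (+51 from intervention) = 3186
  V = 299 − 158 − 2·3186 = -6231
Change in V: -6231 − (-6129) = -102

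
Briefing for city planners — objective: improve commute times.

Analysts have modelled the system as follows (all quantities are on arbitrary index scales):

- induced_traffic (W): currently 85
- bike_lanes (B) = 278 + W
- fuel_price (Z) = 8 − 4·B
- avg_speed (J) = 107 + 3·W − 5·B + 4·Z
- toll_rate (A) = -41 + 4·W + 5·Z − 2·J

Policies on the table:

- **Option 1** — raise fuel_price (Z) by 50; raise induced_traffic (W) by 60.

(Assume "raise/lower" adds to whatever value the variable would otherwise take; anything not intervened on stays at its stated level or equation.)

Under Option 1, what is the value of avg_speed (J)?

-8109

Option 1 (Z + 50, W + 60):
  W = 85 + 60 = 145
  B = 278 + 145 = 423
  Z = 8 − 4·423 (+50 from intervention) = -1634
  J = 107 + 3·145 − 5·423 + 4·(-1634) = -8109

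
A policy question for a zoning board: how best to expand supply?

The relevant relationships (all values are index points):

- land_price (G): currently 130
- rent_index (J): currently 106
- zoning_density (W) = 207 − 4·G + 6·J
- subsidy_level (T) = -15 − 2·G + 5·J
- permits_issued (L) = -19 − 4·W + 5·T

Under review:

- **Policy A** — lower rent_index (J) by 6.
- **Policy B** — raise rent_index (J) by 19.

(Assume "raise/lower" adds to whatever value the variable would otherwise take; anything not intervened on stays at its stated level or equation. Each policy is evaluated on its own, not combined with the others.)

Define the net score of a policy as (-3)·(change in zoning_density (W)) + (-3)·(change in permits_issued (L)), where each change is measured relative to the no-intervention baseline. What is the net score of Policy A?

126

Baseline:
  G = 130
  J = 106
  W = 207 − 4·130 + 6·106 = 323
  T = -15 − 2·130 + 5·106 = 255
  L = -19 − 4·323 + 5·255 = -36
Policy A (J − 6):
  G = 130
  J = 106 − 6 = 100
  W = 207 − 4·130 + 6·100 = 287
  T = -15 − 2·130 + 5·100 = 225
  L = -19 − 4·287 + 5·225 = -42
ΔW = 287 − 323 = -36; ΔL = -42 − (-36) = -6
Score = (-3)·(-36) + (-3)·(-6) = 126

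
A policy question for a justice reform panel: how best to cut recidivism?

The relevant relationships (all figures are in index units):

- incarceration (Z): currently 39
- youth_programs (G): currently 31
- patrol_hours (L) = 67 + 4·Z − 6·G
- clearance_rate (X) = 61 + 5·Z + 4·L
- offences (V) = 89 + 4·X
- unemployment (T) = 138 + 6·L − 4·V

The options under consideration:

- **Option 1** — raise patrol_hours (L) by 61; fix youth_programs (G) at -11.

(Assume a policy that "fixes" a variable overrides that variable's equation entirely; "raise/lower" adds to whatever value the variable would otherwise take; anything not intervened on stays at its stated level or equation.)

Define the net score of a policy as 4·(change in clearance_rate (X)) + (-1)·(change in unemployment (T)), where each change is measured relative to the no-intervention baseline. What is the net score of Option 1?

23162

Baseline:
  Z = 39
  G = 31
  L = 67 + 4·39 − 6·31 = 37
  X = 61 + 5·39 + 4·37 = 404
  V = 89 + 4·404 = 1705
  T = 138 + 6·37 − 4·1705 = -6460
Option 1 (L + 61, G := -11):
  Z = 39
  G = -11
  L = 67 + 4·39 − 6·(-11) (+61 from intervention) = 350
  X = 61 + 5·39 + 4·350 = 1656
  V = 89 + 4·1656 = 6713
  T = 138 + 6·350 − 4·6713 = -24614
ΔX = 1656 − 404 = 1252; ΔT = -24614 − (-6460) = -18154
Score = 4·1252 + (-1)·(-18154) = 23162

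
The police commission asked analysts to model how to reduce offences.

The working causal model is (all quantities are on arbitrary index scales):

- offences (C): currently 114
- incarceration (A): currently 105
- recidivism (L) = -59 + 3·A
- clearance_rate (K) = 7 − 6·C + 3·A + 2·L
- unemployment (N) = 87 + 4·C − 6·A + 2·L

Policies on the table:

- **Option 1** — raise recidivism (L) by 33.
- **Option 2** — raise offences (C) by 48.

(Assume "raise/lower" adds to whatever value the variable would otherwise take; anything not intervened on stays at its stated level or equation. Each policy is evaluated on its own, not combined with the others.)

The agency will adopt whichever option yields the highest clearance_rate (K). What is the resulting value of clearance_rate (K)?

Option 1 (L + 33):
  C = 114
  A = 105
  L = -59 + 3·105 (+33 from intervention) = 289
  K = 7 − 6·114 + 3·105 + 2·289 = 216
Option 2 (C + 48):
  C = 114 + 48 = 162
  A = 105
  L = -59 + 3·105 = 256
  K = 7 − 6·162 + 3·105 + 2·256 = -138
Comparing — Option 1: K=216, Option 2: K=-138. Highest is 216 (Option 1).

216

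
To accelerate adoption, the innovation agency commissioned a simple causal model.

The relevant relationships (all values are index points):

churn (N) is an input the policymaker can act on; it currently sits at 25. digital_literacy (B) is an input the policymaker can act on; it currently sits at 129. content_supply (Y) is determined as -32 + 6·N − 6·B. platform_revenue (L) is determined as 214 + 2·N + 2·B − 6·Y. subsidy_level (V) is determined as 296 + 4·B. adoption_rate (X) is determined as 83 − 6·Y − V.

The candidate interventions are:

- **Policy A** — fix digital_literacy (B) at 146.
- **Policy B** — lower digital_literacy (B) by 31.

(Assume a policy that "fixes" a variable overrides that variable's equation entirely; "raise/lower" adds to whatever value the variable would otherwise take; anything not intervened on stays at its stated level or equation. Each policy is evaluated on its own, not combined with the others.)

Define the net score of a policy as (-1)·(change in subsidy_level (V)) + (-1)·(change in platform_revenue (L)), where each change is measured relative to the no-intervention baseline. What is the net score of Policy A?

Baseline:
  N = 25
  B = 129
  Y = -32 + 6·25 − 6·129 = -656
  L = 214 + 2·25 + 2·129 − 6·(-656) = 4458
  V = 296 + 4·129 = 812
Policy A (B := 146):
  N = 25
  B = 146
  Y = -32 + 6·25 − 6·146 = -758
  L = 214 + 2·25 + 2·146 − 6·(-758) = 5104
  V = 296 + 4·146 = 880
ΔV = 880 − 812 = 68; ΔL = 5104 − 4458 = 646
Score = (-1)·68 + (-1)·646 = -714

-714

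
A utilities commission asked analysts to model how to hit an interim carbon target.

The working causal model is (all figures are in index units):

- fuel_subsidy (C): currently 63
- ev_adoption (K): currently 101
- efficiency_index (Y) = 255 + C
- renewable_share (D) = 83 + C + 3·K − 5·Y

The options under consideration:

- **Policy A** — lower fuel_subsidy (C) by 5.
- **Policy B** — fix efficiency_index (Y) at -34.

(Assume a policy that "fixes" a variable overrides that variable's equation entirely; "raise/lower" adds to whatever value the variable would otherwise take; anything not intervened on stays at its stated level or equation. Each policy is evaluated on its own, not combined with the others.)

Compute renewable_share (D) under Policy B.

Policy B (Y := -34):
  C = 63
  K = 101
  Y = -34
  D = 83 + 63 + 3·101 − 5·(-34) = 619

619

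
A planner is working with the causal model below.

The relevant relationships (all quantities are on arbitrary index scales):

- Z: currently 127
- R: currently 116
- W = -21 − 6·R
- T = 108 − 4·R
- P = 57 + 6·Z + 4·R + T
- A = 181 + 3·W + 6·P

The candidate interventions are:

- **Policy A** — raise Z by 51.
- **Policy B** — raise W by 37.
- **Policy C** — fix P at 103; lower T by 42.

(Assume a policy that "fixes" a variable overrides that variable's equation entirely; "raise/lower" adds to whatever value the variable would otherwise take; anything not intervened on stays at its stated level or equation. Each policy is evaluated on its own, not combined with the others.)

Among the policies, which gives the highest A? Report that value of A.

5428

Policy A (Z + 51):
  Z = 127 + 51 = 178
  R = 116
  W = -21 − 6·116 = -717
  T = 108 − 4·116 = -356
  P = 57 + 6·178 + 4·116 + (-356) = 1233
  A = 181 + 3·(-717) + 6·1233 = 5428
Policy B (W + 37):
  Z = 127
  R = 116
  W = -21 − 6·116 (+37 from intervention) = -680
  T = 108 − 4·116 = -356
  P = 57 + 6·127 + 4·116 + (-356) = 927
  A = 181 + 3·(-680) + 6·927 = 3703
Policy C (P := 103, T − 42):
  Z = 127
  R = 116
  W = -21 − 6·116 = -717
  T = 108 − 4·116 (−42 from intervention) = -398
  P = 103
  A = 181 + 3·(-717) + 6·103 = -1352
Comparing — Policy A: A=5428, Policy B: A=3703, Policy C: A=-1352. Highest is 5428 (Policy A).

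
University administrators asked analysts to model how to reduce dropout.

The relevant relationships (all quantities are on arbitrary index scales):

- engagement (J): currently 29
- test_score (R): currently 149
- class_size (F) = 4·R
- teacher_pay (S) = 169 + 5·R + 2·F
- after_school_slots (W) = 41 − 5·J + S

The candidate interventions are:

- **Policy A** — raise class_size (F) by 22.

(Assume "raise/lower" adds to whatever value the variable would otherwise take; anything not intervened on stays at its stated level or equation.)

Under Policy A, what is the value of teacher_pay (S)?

2150

Policy A (F + 22):
  R = 149
  F = 0 + 4·149 (+22 from intervention) = 618
  S = 169 + 5·149 + 2·618 = 2150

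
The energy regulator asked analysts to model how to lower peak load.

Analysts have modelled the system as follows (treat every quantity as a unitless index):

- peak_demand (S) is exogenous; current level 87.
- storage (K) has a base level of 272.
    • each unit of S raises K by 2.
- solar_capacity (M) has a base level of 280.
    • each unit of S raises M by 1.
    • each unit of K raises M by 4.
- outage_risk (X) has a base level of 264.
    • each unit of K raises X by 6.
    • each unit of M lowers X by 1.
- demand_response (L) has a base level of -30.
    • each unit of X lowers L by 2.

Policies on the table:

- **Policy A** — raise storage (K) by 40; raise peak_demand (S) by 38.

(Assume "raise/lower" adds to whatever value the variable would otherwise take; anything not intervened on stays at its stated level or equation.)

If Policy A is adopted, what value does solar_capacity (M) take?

Policy A (K + 40, S + 38):
  S = 87 + 38 = 125
  K = 272 + 2·125 (+40 from intervention) = 562
  M = 280 + 125 + 4·562 = 2653

2653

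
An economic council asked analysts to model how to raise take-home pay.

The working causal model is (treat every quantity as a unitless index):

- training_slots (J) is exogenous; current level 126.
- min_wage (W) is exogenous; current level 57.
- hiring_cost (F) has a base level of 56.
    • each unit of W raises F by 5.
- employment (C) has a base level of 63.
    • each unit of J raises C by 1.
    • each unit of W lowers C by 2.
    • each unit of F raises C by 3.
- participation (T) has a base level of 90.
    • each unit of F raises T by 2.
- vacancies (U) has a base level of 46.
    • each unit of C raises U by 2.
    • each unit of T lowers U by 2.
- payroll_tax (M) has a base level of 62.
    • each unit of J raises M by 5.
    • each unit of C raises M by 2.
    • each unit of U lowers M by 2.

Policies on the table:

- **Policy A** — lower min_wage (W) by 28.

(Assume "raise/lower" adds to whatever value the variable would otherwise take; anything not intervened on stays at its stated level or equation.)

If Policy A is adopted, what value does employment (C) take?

734

Policy A (W − 28):
  J = 126
  W = 57 − 28 = 29
  F = 56 + 5·29 = 201
  C = 63 + 126 − 2·29 + 3·201 = 734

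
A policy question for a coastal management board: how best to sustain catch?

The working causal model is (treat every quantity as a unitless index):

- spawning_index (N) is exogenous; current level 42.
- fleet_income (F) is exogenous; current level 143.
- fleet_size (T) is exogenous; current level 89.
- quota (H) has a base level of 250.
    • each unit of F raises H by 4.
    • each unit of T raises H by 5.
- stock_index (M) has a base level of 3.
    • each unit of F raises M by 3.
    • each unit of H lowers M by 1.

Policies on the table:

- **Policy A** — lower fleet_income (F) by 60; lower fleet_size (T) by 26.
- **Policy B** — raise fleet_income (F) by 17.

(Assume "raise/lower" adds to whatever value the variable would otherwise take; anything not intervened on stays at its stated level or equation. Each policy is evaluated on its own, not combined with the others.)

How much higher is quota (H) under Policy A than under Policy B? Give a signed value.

Policy A (F − 60, T − 26):
  F = 143 − 60 = 83
  T = 89 − 26 = 63
  H = 250 + 4·83 + 5·63 = 897
Policy B (F + 17):
  F = 143 + 17 = 160
  T = 89
  H = 250 + 4·160 + 5·89 = 1335
H: 897 − 1335 = -438

-438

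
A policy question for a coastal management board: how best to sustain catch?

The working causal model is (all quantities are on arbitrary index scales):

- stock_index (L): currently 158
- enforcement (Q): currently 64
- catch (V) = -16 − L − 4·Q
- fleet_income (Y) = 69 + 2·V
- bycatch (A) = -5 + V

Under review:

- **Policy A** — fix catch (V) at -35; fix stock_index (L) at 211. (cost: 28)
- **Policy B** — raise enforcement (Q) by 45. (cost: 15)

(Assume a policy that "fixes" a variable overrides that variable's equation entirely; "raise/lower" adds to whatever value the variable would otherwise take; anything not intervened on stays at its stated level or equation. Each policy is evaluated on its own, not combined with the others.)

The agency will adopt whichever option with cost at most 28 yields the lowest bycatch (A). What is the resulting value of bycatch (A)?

Policy A (V := -35, L := 211):
  L = 211
  Q = 64
  V = -35
  A = -5 + (-35) = -40
Policy B (Q + 45):
  L = 158
  Q = 64 + 45 = 109
  V = -16 − 158 − 4·109 = -610
  A = -5 + (-610) = -615
Comparing — Policy A: A=-40, Policy B: A=-615. Lowest is -615 (Policy B).

-615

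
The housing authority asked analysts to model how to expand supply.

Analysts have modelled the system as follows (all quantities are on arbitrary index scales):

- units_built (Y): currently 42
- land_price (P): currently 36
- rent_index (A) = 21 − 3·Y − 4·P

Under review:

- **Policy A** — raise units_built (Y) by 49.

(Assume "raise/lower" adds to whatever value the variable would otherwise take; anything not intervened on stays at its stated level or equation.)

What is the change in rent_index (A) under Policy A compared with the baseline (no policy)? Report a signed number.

Baseline:
  Y = 42
  P = 36
  A = 21 − 3·42 − 4·36 = -249
Policy A (Y + 49):
  Y = 42 + 49 = 91
  P = 36
  A = 21 − 3·91 − 4·36 = -396
Change in A: -396 − (-249) = -147

-147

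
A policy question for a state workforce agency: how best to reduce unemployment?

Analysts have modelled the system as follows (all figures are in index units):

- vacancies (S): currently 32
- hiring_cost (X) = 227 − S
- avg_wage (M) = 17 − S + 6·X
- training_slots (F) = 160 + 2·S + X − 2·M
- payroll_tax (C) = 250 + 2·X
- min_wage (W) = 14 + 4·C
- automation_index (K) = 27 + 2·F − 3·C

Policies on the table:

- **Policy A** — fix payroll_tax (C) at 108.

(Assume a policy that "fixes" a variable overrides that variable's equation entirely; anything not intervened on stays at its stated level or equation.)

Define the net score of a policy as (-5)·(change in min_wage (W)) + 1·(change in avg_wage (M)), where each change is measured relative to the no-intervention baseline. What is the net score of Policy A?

10640

Baseline:
  S = 32
  X = 227 − 32 = 195
  M = 17 − 32 + 6·195 = 1155
  C = 250 + 2·195 = 640
  W = 14 + 4·640 = 2574
Policy A (C := 108):
  S = 32
  X = 227 − 32 = 195
  M = 17 − 32 + 6·195 = 1155
  C = 108
  W = 14 + 4·108 = 446
ΔW = 446 − 2574 = -2128; ΔM = 1155 − 1155 = 0
Score = (-5)·(-2128) + 1·0 = 10640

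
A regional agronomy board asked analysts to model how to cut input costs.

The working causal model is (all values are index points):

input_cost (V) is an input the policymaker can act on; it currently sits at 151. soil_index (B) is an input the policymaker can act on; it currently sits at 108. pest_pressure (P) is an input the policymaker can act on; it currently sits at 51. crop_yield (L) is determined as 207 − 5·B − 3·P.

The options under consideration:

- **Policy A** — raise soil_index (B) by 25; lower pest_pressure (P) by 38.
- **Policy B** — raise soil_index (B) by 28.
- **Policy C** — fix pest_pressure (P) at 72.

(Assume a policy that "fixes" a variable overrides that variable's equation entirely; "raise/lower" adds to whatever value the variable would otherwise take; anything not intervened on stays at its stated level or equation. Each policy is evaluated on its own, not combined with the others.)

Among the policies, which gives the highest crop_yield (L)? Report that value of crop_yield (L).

Policy A (B + 25, P − 38):
  B = 108 + 25 = 133
  P = 51 − 38 = 13
  L = 207 − 5·133 − 3·13 = -497
Policy B (B + 28):
  B = 108 + 28 = 136
  P = 51
  L = 207 − 5·136 − 3·51 = -626
Policy C (P := 72):
  B = 108
  P = 72
  L = 207 − 5·108 − 3·72 = -549
Comparing — Policy A: L=-497, Policy B: L=-626, Policy C: L=-549. Highest is -497 (Policy A).

-497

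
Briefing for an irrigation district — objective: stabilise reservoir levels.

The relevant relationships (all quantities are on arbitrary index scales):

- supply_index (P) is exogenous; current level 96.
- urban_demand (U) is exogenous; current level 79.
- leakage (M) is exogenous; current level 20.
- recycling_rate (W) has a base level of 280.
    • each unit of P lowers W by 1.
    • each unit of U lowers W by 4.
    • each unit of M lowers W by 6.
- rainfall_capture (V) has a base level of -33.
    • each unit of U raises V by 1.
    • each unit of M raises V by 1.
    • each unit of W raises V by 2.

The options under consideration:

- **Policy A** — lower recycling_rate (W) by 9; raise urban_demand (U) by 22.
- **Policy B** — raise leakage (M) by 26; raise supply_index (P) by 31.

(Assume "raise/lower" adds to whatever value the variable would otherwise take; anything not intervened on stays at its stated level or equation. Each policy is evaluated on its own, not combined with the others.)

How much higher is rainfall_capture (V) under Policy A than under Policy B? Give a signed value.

176

Policy A (W − 9, U + 22):
  P = 96
  U = 79 + 22 = 101
  M = 20
  W = 280 − 96 − 4·101 − 6·20 (−9 from intervention) = -349
  V = -33 + 101 + 20 + 2·(-349) = -610
Policy B (M + 26, P + 31):
  P = 96 + 31 = 127
  U = 79
  M = 20 + 26 = 46
  W = 280 − 127 − 4·79 − 6·46 = -439
  V = -33 + 79 + 46 + 2·(-439) = -786
V: -610 − (-786) = 176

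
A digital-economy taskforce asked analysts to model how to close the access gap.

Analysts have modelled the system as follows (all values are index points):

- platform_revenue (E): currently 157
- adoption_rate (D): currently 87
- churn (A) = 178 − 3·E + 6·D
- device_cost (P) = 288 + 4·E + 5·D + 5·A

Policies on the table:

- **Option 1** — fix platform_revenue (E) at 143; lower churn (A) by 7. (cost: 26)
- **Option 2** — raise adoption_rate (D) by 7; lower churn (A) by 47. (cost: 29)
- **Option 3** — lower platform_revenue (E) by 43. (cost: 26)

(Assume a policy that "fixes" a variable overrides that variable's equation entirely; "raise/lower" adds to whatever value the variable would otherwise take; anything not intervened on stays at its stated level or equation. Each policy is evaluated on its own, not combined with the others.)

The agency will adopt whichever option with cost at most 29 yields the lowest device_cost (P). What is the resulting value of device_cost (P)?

2506

Option 1 (E := 143, A − 7):
  E = 143
  D = 87
  A = 178 − 3·143 + 6·87 (−7 from intervention) = 264
  P = 288 + 4·143 + 5·87 + 5·264 = 2615
Option 2 (D + 7, A − 47):
  E = 157
  D = 87 + 7 = 94
  A = 178 − 3·157 + 6·94 (−47 from intervention) = 224
  P = 288 + 4·157 + 5·94 + 5·224 = 2506
Option 3 (E − 43):
  E = 157 − 43 = 114
  D = 87
  A = 178 − 3·114 + 6·87 = 358
  P = 288 + 4·114 + 5·87 + 5·358 = 2969
Comparing — Option 1: P=2615, Option 2: P=2506, Option 3: P=2969. Lowest is 2506 (Option 2).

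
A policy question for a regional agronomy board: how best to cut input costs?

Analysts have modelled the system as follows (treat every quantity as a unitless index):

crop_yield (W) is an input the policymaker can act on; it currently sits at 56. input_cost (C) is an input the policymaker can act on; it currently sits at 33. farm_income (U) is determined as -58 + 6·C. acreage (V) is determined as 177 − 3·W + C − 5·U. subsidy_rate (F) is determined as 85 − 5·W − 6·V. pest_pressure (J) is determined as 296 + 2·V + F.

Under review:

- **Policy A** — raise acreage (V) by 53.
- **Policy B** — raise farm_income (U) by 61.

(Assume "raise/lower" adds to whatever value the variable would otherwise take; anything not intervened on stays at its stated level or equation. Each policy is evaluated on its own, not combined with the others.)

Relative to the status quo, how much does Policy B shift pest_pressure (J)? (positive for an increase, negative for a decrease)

1220

Baseline:
  W = 56
  C = 33
  U = -58 + 6·33 = 140
  V = 177 − 3·56 + 33 − 5·140 = -658
  F = 85 − 5·56 − 6·(-658) = 3753
  J = 296 + 2·(-658) + 3753 = 2733
Policy B (U + 61):
  W = 56
  C = 33
  U = -58 + 6·33 (+61 from intervention) = 201
  V = 177 − 3·56 + 33 − 5·201 = -963
  F = 85 − 5·56 − 6·(-963) = 5583
  J = 296 + 2·(-963) + 5583 = 3953
Change in J: 3953 − 2733 = 1220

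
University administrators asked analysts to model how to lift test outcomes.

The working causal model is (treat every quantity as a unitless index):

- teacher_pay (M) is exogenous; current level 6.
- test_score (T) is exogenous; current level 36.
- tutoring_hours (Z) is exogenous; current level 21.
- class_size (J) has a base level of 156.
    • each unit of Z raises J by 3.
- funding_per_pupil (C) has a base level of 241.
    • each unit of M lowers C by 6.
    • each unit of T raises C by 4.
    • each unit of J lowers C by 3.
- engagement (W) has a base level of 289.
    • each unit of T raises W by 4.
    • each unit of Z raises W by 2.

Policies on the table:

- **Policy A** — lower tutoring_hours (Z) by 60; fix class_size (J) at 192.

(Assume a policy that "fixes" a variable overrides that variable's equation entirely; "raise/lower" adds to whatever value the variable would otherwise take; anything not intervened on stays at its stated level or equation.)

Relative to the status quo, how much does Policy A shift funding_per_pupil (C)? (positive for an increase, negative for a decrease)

Baseline:
  M = 6
  T = 36
  Z = 21
  J = 156 + 3·21 = 219
  C = 241 − 6·6 + 4·36 − 3·219 = -308
Policy A (Z − 60, J := 192):
  M = 6
  T = 36
  Z = 21 − 60 = -39
  J = 192
  C = 241 − 6·6 + 4·36 − 3·192 = -227
Change in C: -227 − (-308) = 81

81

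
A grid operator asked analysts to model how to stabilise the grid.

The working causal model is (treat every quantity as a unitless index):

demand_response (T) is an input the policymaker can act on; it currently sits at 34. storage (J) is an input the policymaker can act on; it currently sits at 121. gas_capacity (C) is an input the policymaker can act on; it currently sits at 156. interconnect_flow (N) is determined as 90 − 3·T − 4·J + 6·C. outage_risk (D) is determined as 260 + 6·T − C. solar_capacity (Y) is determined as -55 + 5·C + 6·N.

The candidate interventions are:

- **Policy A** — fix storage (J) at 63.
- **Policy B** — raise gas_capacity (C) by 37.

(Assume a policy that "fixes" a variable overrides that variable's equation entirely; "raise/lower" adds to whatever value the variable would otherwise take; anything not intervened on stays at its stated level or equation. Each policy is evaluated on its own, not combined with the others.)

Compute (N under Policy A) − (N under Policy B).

Policy A (J := 63):
  T = 34
  J = 63
  C = 156
  N = 90 − 3·34 − 4·63 + 6·156 = 672
Policy B (C + 37):
  T = 34
  J = 121
  C = 156 + 37 = 193
  N = 90 − 3·34 − 4·121 + 6·193 = 662
N: 672 − 662 = 10

10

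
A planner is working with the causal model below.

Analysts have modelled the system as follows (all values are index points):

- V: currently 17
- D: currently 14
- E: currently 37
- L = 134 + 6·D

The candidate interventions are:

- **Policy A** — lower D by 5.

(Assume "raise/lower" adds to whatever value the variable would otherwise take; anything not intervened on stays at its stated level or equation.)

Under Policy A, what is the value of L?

Policy A (D − 5):
  D = 14 − 5 = 9
  L = 134 + 6·9 = 188

188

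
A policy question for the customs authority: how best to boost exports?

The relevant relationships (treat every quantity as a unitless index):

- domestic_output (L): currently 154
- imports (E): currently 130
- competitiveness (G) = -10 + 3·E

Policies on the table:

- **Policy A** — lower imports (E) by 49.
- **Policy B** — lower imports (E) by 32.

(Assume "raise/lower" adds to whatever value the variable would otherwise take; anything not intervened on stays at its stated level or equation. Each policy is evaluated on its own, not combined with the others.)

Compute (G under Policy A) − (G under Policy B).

Policy A (E − 49):
  E = 130 − 49 = 81
  G = -10 + 3·81 = 233
Policy B (E − 32):
  E = 130 − 32 = 98
  G = -10 + 3·98 = 284
G: 233 − 284 = -51

-51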